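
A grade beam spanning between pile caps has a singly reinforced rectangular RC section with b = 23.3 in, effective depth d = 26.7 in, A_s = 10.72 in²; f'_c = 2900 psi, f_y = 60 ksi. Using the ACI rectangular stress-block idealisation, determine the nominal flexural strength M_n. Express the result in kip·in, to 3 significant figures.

T = A_s f_y = 10.72 × 60 = 643.2 kips.
a = T/(0.85 f'_c b) = 643.2/(0.85 × 2.9 × 23.3) = 11.199 in.
M_n = T(d − a/2) = 643.2 × (26.7 − 5.5995) = 13571.8 kip·in.

M_n ≈ 13600 kip·in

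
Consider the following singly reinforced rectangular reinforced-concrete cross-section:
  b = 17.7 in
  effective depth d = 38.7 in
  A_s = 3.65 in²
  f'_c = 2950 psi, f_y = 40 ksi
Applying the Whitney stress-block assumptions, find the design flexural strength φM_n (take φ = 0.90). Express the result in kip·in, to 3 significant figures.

φM_n ≈ 4870 kip·in

T = A_s f_y = 3.65 × 40 = 146 kips.
a = T/(0.85 f'_c b) = 146/(0.85 × 2.95 × 17.7) = 3.290 in.
M_n = T(d − a/2) = 146 × (38.7 − 1.645) = 5410.0 kip·in.
φM_n = 0.90 × 5410.0 = 4869.0 kip·in.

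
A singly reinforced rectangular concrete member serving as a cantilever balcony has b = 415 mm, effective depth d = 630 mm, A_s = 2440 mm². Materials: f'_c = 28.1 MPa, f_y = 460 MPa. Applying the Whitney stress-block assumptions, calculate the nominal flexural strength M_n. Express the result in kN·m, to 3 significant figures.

T = A_s f_y = 2440 × 460 = 1122400 N = 1122.4 kN.
From C = T: a = T/(0.85 f'_c b) = 1122400/(0.85 × 28.1 × 415) = 113.23 mm.
M_n = T(d − a/2) = 1122.4 kN × (630 − 56.615) mm = 643.57 kN·m.

M_n ≈ 644 kN·m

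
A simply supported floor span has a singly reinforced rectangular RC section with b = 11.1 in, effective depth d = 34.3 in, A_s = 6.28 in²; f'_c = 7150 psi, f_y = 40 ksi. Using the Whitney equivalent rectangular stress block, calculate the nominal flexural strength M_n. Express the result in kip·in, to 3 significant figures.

M_n ≈ 8150 kip·in

T = A_s f_y = 6.28 × 40 = 251.2 kips.
a = T/(0.85 f'_c b) = 251.2/(0.85 × 7.15 × 11.1) = 3.724 in.
M_n = T(d − a/2) = 251.2 × (34.3 − 1.862) = 8148.4 kip·in.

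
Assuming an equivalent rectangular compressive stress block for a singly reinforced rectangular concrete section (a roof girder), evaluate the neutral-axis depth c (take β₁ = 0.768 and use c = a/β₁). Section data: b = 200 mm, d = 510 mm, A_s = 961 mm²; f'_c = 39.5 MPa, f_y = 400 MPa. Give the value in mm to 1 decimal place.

c ≈ 74.5 mm

T = A_s f_y = 961 × 400 = 384400 N = 384.4 kN.
Setting C = 0.85 f'_c a b equal to T: a = 384400/(0.85 × 39.5 × 200) = 57.245 mm.
With β₁ = 0.768, c = a/β₁ = 57.245/0.768 = 74.5 mm.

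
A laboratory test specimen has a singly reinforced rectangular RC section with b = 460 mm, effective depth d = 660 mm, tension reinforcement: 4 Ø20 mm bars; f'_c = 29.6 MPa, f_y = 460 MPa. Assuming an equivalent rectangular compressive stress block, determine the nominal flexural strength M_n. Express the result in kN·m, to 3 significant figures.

A_s = 4 × 314 = 1256 mm².
T = A_s f_y = 1256 × 460 = 577760 N = 577.76 kN.
From C = T: a = T/(0.85 f'_c b) = 577760/(0.85 × 29.6 × 460) = 49.92 mm.
M_n = T(d − a/2) = 577.76 kN × (660 − 24.96) mm = 366.90 kN·m.

M_n ≈ 367 kN·m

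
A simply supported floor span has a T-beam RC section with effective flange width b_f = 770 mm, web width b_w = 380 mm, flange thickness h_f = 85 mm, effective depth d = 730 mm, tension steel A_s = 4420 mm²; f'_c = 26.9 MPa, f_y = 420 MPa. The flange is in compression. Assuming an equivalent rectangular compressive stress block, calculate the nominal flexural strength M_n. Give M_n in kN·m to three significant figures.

M_n ≈ 1250 kN·m

Tension: T = A_s f_y = 4420 × 420 = 1856400 N.
Try a within the flange: a = T/(0.85 f'_c b_f) = 1856400/(0.85 × 26.9 × 770) = 105.44 mm.
a = 105.44 > h_f = 85 mm: the block extends into the web. Split into flange-overhang and web parts.
C_f = 0.85 f'_c (b_f − b_w) h_f = 0.85 × 26.9 × (770 − 380) × 85 = 757975 N.
Remaining web compression depth: a_w = (T − C_f)/(0.85 f'_c b_w) = (1856400 − 757975)/(0.85 × 26.9 × 380) = 126.42 mm.
M_n = C_f(d − h_f/2) + (T − C_f)(d − a_w/2) = 757975 × (730 − 42.5) + 1098425 × (730 − 63.21) = 521.11 + 732.42 = 1253.53 × 10⁶ N·mm.
M_n = 1253.53 kN·m.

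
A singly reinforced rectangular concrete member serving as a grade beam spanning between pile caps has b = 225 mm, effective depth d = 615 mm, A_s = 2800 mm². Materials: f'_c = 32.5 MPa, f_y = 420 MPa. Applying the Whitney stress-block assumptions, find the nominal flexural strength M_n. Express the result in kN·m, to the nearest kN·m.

M_n ≈ 612 kN·m

T = A_s f_y = 2800 × 420 = 1176000 N = 1176 kN.
From C = T: a = T/(0.85 f'_c b) = 1176000/(0.85 × 32.5 × 225) = 189.20 mm.
M_n = T(d − a/2) = 1176 kN × (615 − 94.6) mm = 611.99 kN·m.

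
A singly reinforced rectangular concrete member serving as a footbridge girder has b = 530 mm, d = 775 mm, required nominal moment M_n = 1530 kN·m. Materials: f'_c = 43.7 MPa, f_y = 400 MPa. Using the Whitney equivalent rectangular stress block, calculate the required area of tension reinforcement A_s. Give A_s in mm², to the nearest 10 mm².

A_s ≈ 5300 mm²

With M_n = 0.85 f'_c a b (d − a/2), solve the quadratic for a:
a = d − √(d² − 2M_n/(0.85 f'_c b)) = 775 − √(775² − 2 × 1530×10⁶/(0.85 × 43.7 × 530)) = 107.77 mm.
A_s = 0.85 f'_c a b / f_y = 0.85 × 43.7 × 107.77 × 530 / 400 = 5304.1 mm².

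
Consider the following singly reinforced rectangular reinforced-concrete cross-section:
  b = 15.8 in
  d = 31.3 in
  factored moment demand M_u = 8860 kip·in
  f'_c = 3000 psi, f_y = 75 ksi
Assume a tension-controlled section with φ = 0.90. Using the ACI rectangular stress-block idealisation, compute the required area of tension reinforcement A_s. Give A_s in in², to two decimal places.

M_n = M_u/φ = 8860/0.90 = 9844.44 kip·in.
From M_n = 0.85 f'_c a b (d − a/2):
a = d − √(d² − 2M_n/(0.85 f'_c b)) = 31.3 − √(31.3² − 2 × 9844.44/(0.85 × 3 × 15.8)) = 9.141 in.
A_s = 0.85 f'_c a b / f_y = 0.85 × 3 × 9.141 × 15.8 / 75 = 4.911 in².

A_s ≈ 4.91 in²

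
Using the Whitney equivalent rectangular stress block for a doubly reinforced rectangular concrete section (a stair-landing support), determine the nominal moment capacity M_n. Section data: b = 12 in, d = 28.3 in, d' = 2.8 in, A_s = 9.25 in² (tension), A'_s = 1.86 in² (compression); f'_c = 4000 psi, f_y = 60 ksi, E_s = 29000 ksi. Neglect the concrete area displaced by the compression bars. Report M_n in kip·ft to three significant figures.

M_n ≈ 1080 kip·ft

Assume both steels yield.
a = (A_s − A'_s) f_y/(0.85 f'_c b) = (9.25 − 1.86) × 60/(0.85 × 4 × 12) = 10.868 in.
c = a/β₁ = 10.868/0.85 = 12.786 in; ε'_s = 0.003(c − d')/c = 0.0023 ≥ ε_y = 0.0021, so the compression steel yields.
M_n = (A_s − A'_s) f_y (d − a/2) + A'_s f_y (d − d') = 443.4 × (28.3 − 5.434) + 111.6 × (28.3 − 2.8) = 10138.8 + 2845.8 = 12984.6 kip·in = 12984.6/12 = 1082.05 kip·ft.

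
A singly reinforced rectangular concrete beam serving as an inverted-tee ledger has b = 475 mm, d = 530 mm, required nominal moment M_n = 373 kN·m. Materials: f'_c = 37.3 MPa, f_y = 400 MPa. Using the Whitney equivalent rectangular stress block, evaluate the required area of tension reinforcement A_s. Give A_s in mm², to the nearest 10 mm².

A_s ≈ 1840 mm²

With M_n = 0.85 f'_c a b (d − a/2), solve the quadratic for a:
a = d − √(d² − 2M_n/(0.85 f'_c b)) = 530 − √(530² − 2 × 373×10⁶/(0.85 × 37.3 × 475)) = 49.00 mm.
A_s = 0.85 f'_c a b / f_y = 0.85 × 37.3 × 49.00 × 475 / 400 = 1844.8 mm².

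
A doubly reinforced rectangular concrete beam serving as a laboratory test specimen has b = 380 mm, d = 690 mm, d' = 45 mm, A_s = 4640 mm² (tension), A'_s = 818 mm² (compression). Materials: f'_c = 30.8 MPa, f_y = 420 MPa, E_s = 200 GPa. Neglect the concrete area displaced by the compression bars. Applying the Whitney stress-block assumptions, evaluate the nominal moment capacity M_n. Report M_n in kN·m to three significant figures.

M_n ≈ 1200 kN·m

Assume both tension and compression steel yield.
Net tension couple steel: A_s − A'_s = 3822 mm².
a = (A_s − A'_s) f_y / (0.85 f'_c b) = 1605240/(0.85 × 30.8 × 380) = 161.36 mm.
c = a/β₁ = 161.36/0.83 = 194.41 mm; ε'_s = 0.003(c − d')/c = 0.0023 ≥ f_y/E_s = 0.0021, so compression steel does yield.
M_n = (A_s − A'_s) f_y (d − a/2) + A'_s f_y (d − d') = [1605240 × (690 − 80.68) + 343560 × (690 − 45)] × 10⁻⁶ = 978.10 + 221.60 = 1199.70 kN·m.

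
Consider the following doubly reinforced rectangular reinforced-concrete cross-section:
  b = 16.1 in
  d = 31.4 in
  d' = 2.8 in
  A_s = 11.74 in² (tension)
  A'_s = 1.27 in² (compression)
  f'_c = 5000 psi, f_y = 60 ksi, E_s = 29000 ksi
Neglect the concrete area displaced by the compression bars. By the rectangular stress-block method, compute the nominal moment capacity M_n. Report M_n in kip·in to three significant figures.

M_n ≈ 19000 kip·in

Assume both steels yield.
a = (A_s − A'_s) f_y/(0.85 f'_c b) = (11.74 − 1.27) × 60/(0.85 × 5 × 16.1) = 9.181 in.
c = a/β₁ = 9.181/0.8 = 11.476 in; ε'_s = 0.003(c − d')/c = 0.0023 ≥ ε_y = 0.0021, so the compression steel yields.
M_n = (A_s − A'_s) f_y (d − a/2) + A'_s f_y (d − d') = 628.2 × (31.4 − 4.5905) + 76.2 × (31.4 − 2.8) = 16841.7 + 2179.3 = 19021.0 kip·in.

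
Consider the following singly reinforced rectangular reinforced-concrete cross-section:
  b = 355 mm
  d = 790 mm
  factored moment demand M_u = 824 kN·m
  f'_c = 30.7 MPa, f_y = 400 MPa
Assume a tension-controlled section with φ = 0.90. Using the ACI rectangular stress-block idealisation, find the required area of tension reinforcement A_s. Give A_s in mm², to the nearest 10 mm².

A_s ≈ 3170 mm²

M_n = M_u/φ = 824/0.90 = 915.556 kN·m.
With M_n = 0.85 f'_c a b (d − a/2), solve the quadratic for a:
a = d − √(d² − 2M_n/(0.85 f'_c b)) = 790 − √(790² − 2 × 915.556×10⁶/(0.85 × 30.7 × 355)) = 136.98 mm.
A_s = 0.85 f'_c a b / f_y = 0.85 × 30.7 × 136.98 × 355 / 400 = 3172.4 mm².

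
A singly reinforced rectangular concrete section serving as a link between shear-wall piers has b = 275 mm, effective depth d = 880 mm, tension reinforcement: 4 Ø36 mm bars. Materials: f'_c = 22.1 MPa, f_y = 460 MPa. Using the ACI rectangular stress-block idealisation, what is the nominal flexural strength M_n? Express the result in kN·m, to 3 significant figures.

A_s = 4 × 1018 = 4072 mm².
T = A_s f_y = 4072 × 460 = 1873120 N = 1873.12 kN.
From C = T: a = T/(0.85 f'_c b) = 1873120/(0.85 × 22.1 × 275) = 362.59 mm.
M_n = T(d − a/2) = 1873.12 kN × (880 − 181.295) mm = 1308.76 kN·m.

M_n ≈ 1310 kN·m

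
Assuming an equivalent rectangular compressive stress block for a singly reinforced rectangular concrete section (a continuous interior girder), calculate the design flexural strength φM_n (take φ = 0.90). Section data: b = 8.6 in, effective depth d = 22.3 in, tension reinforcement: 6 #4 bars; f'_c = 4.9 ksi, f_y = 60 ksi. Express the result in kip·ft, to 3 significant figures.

A_s = 6 × 0.2 = 1.2 in².
T = A_s f_y = 1.2 × 60 = 72 kips.
a = T/(0.85 f'_c b) = 72/(0.85 × 4.9 × 8.6) = 2.010 in.
M_n = T(d − a/2) = 72 × (22.3 − 1.005) = 1533.2 kip·in = 1533.2/12 = 127.77 kip·ft.
φM_n = 0.90 × 127.77 = 114.99 kip·ft.

φM_n ≈ 115 kip·ft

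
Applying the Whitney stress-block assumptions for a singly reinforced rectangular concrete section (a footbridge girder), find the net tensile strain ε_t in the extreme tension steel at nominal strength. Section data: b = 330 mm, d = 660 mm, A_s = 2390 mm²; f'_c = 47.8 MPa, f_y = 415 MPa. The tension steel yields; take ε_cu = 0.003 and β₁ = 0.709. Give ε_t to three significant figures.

ε_t ≈ 0.0160

a = A_s f_y/(0.85 f'_c b) = 73.98 mm.
β₁ = 0.709, so c = a/β₁ = 73.98/0.709 = 104.34 mm.
From the linear strain diagram with ε_cu = 0.003: ε_t = 0.003 (d − c)/c = 0.003 × (660 − 104.34)/104.34 = 0.0160.
Since ε_t ≥ 0.005, the section is tension-controlled.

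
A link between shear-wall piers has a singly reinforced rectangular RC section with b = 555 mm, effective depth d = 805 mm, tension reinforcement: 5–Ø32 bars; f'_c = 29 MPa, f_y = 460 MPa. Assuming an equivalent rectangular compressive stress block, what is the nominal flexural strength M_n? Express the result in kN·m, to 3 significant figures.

M_n ≈ 1360 kN·m

A_s = 5 × 804 = 4020 mm².
T = A_s f_y = 4020 × 460 = 1849200 N = 1849.2 kN.
From C = T: a = T/(0.85 f'_c b) = 1849200/(0.85 × 29 × 555) = 135.17 mm.
M_n = T(d − a/2) = 1849.2 kN × (805 − 67.585) mm = 1363.63 kN·m.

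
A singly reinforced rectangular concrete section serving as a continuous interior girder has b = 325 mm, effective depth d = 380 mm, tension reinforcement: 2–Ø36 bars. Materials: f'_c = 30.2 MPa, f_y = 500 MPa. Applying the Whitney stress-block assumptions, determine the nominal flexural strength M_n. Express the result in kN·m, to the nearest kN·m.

M_n ≈ 325 kN·m

A_s = 2 × 1018 = 2036 mm².
T = A_s f_y = 2036 × 500 = 1018000 N = 1018 kN.
From C = T: a = T/(0.85 f'_c b) = 1018000/(0.85 × 30.2 × 325) = 122.02 mm.
M_n = T(d − a/2) = 1018 kN × (380 − 61.01) mm = 324.73 kN·m.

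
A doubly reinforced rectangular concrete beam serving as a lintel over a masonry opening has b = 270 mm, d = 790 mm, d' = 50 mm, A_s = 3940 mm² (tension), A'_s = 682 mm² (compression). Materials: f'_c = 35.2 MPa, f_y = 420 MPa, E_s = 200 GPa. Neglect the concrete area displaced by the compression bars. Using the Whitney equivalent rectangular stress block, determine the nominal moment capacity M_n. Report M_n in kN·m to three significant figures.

M_n ≈ 1180 kN·m

Assume both tension and compression steel yield.
Net tension couple steel: A_s − A'_s = 3258 mm².
a = (A_s − A'_s) f_y / (0.85 f'_c b) = 1368360/(0.85 × 35.2 × 270) = 169.39 mm.
c = a/β₁ = 169.39/0.799 = 212.00 mm; ε'_s = 0.003(c − d')/c = 0.0023 ≥ f_y/E_s = 0.0021, so compression steel does yield.
M_n = (A_s − A'_s) f_y (d − a/2) + A'_s f_y (d − d') = [1368360 × (790 − 84.695) + 286440 × (790 − 50)] × 10⁻⁶ = 965.11 + 211.97 = 1177.08 kN·m.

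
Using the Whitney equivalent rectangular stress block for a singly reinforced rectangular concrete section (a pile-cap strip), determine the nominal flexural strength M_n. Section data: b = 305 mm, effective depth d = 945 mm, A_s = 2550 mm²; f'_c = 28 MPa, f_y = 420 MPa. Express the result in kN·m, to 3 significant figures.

M_n ≈ 933 kN·m

T = A_s f_y = 2550 × 420 = 1071000 N = 1071 kN.
From C = T: a = T/(0.85 f'_c b) = 1071000/(0.85 × 28 × 305) = 147.54 mm.
M_n = T(d − a/2) = 1071 kN × (945 − 73.77) mm = 933.09 kN·m.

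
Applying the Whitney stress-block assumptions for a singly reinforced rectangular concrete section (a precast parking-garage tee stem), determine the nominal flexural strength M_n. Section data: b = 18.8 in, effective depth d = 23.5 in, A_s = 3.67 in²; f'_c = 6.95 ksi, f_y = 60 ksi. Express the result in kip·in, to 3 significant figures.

M_n ≈ 4960 kip·in

T = A_s f_y = 3.67 × 60 = 220.2 kips.
a = T/(0.85 f'_c b) = 220.2/(0.85 × 6.95 × 18.8) = 1.983 in.
M_n = T(d − a/2) = 220.2 × (23.5 − 0.9915) = 4956.4 kip·in.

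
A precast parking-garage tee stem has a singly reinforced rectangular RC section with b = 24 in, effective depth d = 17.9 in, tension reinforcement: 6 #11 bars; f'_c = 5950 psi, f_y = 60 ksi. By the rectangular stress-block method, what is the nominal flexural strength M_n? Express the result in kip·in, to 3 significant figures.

M_n ≈ 8750 kip·in

A_s = 6 × 1.56 = 9.36 in².
T = A_s f_y = 9.36 × 60 = 561.6 kips.
a = T/(0.85 f'_c b) = 561.6/(0.85 × 5.95 × 24) = 4.627 in.
M_n = T(d − a/2) = 561.6 × (17.9 − 2.3135) = 8753.4 kip·in.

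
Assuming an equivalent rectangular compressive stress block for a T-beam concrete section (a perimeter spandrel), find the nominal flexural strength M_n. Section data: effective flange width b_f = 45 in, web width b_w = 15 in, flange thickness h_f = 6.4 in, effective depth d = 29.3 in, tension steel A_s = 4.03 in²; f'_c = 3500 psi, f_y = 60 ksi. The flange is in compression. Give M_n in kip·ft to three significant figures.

Tension: T = A_s f_y = 4.03 × 60 = 241.8 kips.
Try a within the flange: a = T/(0.85 f'_c b_f) = 241.8/(0.85 × 3.5 × 45) = 1.806 in.
Since a = 1.806 ≤ h_f = 6.4 in, the stress block lies entirely in the flange; analyse as a rectangular beam of width b_f.
M_n = T(d − a/2) = 241.8 × (29.3 − 0.903) = 6866.4 kip·in.
M_n = 6866.4/12 = 572.20 kip·ft.

M_n ≈ 572 kip·ft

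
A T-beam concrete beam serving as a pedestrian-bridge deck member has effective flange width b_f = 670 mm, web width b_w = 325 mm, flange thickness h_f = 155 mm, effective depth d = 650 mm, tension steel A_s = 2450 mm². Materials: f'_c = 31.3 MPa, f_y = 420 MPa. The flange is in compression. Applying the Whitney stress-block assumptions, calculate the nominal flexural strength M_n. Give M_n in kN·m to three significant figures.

Tension: T = A_s f_y = 2450 × 420 = 1029000 N.
Try a within the flange: a = T/(0.85 f'_c b_f) = 1029000/(0.85 × 31.3 × 670) = 57.73 mm.
Since a = 57.73 ≤ h_f = 155 mm, the stress block lies entirely in the flange; analyse as a rectangular beam of width b_f.
M_n = T(d − a/2) = 1029000 × (650 − 28.865) = 639.15 × 10⁶ N·mm.
M_n = 639.15 kN·m.

M_n ≈ 639 kN·m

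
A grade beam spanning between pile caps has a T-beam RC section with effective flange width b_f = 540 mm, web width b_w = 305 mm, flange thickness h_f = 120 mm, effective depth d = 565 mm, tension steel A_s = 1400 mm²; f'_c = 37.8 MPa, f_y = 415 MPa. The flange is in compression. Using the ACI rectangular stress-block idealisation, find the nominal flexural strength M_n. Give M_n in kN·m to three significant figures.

M_n ≈ 319 kN·m

Tension: T = A_s f_y = 1400 × 415 = 581000 N.
Try a within the flange: a = T/(0.85 f'_c b_f) = 581000/(0.85 × 37.8 × 540) = 33.49 mm.
Since a = 33.49 ≤ h_f = 120 mm, the stress block lies entirely in the flange; analyse as a rectangular beam of width b_f.
M_n = T(d − a/2) = 581000 × (565 − 16.745) = 318.54 × 10⁶ N·mm.
M_n = 318.54 kN·m.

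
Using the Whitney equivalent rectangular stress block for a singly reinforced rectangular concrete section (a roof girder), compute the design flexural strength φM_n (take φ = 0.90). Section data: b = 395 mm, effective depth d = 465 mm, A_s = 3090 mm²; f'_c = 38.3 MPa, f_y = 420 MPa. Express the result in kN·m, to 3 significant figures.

φM_n ≈ 484 kN·m

T = A_s f_y = 3090 × 420 = 1297800 N = 1297.8 kN.
From C = T: a = T/(0.85 f'_c b) = 1297800/(0.85 × 38.3 × 395) = 100.92 mm.
M_n = T(d − a/2) = 1297.8 kN × (465 − 50.46) mm = 537.99 kN·m.
φM_n = 0.90 × 537.99 = 484.19 kN·m.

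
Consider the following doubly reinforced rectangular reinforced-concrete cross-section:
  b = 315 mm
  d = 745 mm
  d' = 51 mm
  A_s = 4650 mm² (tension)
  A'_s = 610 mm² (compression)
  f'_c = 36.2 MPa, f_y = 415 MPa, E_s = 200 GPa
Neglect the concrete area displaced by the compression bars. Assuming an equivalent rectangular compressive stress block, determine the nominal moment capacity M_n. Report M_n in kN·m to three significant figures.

Assume both tension and compression steel yield.
Net tension couple steel: A_s − A'_s = 4040 mm².
a = (A_s − A'_s) f_y / (0.85 f'_c b) = 1676600/(0.85 × 36.2 × 315) = 172.98 mm.
c = a/β₁ = 172.98/0.791 = 218.69 mm; ε'_s = 0.003(c − d')/c = 0.0023 ≥ f_y/E_s = 0.0021, so compression steel does yield.
M_n = (A_s − A'_s) f_y (d − a/2) + A'_s f_y (d − d') = [1676600 × (745 − 86.49) + 253150 × (745 − 51)] × 10⁻⁶ = 1104.06 + 175.69 = 1279.75 kN·m.

M_n ≈ 1280 kN·m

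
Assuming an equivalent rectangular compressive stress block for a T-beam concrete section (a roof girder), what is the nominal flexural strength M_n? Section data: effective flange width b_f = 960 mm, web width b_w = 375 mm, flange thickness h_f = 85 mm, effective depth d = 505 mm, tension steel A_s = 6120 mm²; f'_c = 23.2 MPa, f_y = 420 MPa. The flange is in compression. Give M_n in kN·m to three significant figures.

Tension: T = A_s f_y = 6120 × 420 = 2570400 N.
Try a within the flange: a = T/(0.85 f'_c b_f) = 2570400/(0.85 × 23.2 × 960) = 135.78 mm.
a = 135.78 > h_f = 85 mm: the block extends into the web. Split into flange-overhang and web parts.
C_f = 0.85 f'_c (b_f − b_w) h_f = 0.85 × 23.2 × (960 − 375) × 85 = 980577 N.
Remaining web compression depth: a_w = (T − C_f)/(0.85 f'_c b_w) = (2570400 − 980577)/(0.85 × 23.2 × 375) = 214.99 mm.
M_n = C_f(d − h_f/2) + (T − C_f)(d − a_w/2) = 980577 × (505 − 42.5) + 1589823 × (505 − 107.495) = 453.52 + 631.96 = 1085.48 × 10⁶ N·mm.
M_n = 1085.48 kN·m.

M_n ≈ 1090 kN·m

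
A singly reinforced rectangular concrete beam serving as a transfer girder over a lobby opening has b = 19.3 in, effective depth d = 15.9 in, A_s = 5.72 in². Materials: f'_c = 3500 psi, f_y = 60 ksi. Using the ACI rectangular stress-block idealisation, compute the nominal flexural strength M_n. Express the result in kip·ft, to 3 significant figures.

T = A_s f_y = 5.72 × 60 = 343.2 kips.
a = T/(0.85 f'_c b) = 343.2/(0.85 × 3.5 × 19.3) = 5.977 in.
M_n = T(d − a/2) = 343.2 × (15.9 − 2.9885) = 4431.2 kip·in = 4431.2/12 = 369.27 kip·ft.

M_n ≈ 369 kip·ft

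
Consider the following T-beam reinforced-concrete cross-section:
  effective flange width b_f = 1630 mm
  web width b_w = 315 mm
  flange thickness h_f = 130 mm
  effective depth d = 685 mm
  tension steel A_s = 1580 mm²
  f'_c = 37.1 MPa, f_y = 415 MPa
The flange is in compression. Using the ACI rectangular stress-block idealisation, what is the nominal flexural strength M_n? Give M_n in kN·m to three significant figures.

M_n ≈ 445 kN·m

Tension: T = A_s f_y = 1580 × 415 = 655700 N.
Try a within the flange: a = T/(0.85 f'_c b_f) = 655700/(0.85 × 37.1 × 1630) = 12.76 mm.
Since a = 12.76 ≤ h_f = 130 mm, the stress block lies entirely in the flange; analyse as a rectangular beam of width b_f.
M_n = T(d − a/2) = 655700 × (685 − 6.38) = 444.97 × 10⁶ N·mm.
M_n = 444.97 kN·m.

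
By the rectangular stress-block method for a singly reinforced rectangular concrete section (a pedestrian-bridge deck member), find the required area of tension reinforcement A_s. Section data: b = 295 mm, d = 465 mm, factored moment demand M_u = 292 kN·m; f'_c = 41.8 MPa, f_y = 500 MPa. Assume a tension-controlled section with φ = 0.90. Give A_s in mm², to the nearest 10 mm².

M_n = M_u/φ = 292/0.90 = 324.444 kN·m.
With M_n = 0.85 f'_c a b (d − a/2), solve the quadratic for a:
a = d − √(d² − 2M_n/(0.85 f'_c b)) = 465 − √(465² − 2 × 324.444×10⁶/(0.85 × 41.8 × 295)) = 72.17 mm.
A_s = 0.85 f'_c a b / f_y = 0.85 × 41.8 × 72.17 × 295 / 500 = 1512.9 mm².

A_s ≈ 1510 mm²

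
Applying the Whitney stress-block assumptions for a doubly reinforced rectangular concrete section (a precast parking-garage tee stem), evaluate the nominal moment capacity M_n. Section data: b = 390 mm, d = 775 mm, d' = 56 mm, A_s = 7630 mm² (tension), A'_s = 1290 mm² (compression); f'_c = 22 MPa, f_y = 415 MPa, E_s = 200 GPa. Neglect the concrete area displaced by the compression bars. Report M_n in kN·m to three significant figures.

Assume both tension and compression steel yield.
Net tension couple steel: A_s − A'_s = 6340 mm².
a = (A_s − A'_s) f_y / (0.85 f'_c b) = 2631100/(0.85 × 22 × 390) = 360.77 mm.
c = a/β₁ = 360.77/0.85 = 424.44 mm; ε'_s = 0.003(c − d')/c = 0.0026 ≥ f_y/E_s = 0.0021, so compression steel does yield.
M_n = (A_s − A'_s) f_y (d − a/2) + A'_s f_y (d − d') = [2631100 × (775 − 180.385) + 535350 × (775 − 56)] × 10⁻⁶ = 1564.49 + 384.92 = 1949.41 kN·m.

M_n ≈ 1950 kN·m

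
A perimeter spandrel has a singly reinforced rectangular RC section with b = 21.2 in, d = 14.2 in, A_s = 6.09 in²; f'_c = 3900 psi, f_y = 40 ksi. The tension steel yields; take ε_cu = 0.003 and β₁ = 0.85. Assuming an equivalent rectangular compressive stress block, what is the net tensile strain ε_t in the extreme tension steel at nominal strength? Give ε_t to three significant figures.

ε_t ≈ 0.00745

a = A_s f_y/(0.85 f'_c b) = 3.466 in.
β₁ = 0.85, so c = a/β₁ = 3.466/0.85 = 4.078 in.
From the linear strain diagram with ε_cu = 0.003: ε_t = 0.003 (d − c)/c = 0.003 × (14.2 − 4.078)/4.078 = 0.00745.
Since ε_t ≥ 0.005, the section is tension-controlled.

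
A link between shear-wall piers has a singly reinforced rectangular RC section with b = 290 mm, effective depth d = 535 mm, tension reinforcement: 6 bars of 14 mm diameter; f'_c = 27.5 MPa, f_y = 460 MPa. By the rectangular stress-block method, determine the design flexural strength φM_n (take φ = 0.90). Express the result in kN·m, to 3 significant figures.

φM_n ≈ 193 kN·m

A_s = 6 × 154 = 924 mm².
T = A_s f_y = 924 × 460 = 425040 N = 425.04 kN.
From C = T: a = T/(0.85 f'_c b) = 425040/(0.85 × 27.5 × 290) = 62.70 mm.
M_n = T(d − a/2) = 425.04 kN × (535 − 31.35) mm = 214.07 kN·m.
φM_n = 0.90 × 214.07 = 192.66 kN·m.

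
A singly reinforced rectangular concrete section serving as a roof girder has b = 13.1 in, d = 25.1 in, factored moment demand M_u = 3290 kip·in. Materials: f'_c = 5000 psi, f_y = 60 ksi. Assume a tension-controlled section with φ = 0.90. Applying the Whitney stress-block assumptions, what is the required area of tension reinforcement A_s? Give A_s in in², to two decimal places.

M_n = M_u/φ = 3290/0.90 = 3655.56 kip·in.
From M_n = 0.85 f'_c a b (d − a/2):
a = d − √(d² − 2M_n/(0.85 f'_c b)) = 25.1 − √(25.1² − 2 × 3655.56/(0.85 × 5 × 13.1)) = 2.769 in.
A_s = 0.85 f'_c a b / f_y = 0.85 × 5 × 2.769 × 13.1 / 60 = 2.569 in².

A_s ≈ 2.57 in²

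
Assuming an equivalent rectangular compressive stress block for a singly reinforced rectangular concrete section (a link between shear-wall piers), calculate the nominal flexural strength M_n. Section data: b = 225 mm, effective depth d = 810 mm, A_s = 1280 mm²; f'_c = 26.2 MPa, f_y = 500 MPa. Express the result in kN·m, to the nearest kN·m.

M_n ≈ 478 kN·m

T = A_s f_y = 1280 × 500 = 640000 N = 640 kN.
From C = T: a = T/(0.85 f'_c b) = 640000/(0.85 × 26.2 × 225) = 127.73 mm.
M_n = T(d − a/2) = 640 kN × (810 − 63.865) mm = 477.53 kN·m.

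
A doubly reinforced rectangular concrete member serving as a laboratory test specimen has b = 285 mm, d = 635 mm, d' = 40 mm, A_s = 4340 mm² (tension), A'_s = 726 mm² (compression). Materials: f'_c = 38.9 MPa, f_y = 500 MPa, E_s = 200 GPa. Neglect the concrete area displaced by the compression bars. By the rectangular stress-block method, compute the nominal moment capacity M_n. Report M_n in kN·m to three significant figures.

M_n ≈ 1190 kN·m

Assume both tension and compression steel yield.
Net tension couple steel: A_s − A'_s = 3614 mm².
a = (A_s − A'_s) f_y / (0.85 f'_c b) = 1807000/(0.85 × 38.9 × 285) = 191.75 mm.
c = a/β₁ = 191.75/0.772 = 248.38 mm; ε'_s = 0.003(c − d')/c = 0.0025 ≥ f_y/E_s = 0.0025, so compression steel does yield.
M_n = (A_s − A'_s) f_y (d − a/2) + A'_s f_y (d − d') = [1807000 × (635 − 95.875) + 363000 × (635 − 40)] × 10⁻⁶ = 974.20 + 215.99 = 1190.19 kN·m.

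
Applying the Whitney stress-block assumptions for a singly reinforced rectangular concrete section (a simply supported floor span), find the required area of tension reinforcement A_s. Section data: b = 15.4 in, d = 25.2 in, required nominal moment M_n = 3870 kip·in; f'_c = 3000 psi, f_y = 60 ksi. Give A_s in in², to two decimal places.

A_s ≈ 2.80 in²

From M_n = 0.85 f'_c a b (d − a/2):
a = d − √(d² − 2M_n/(0.85 f'_c b)) = 25.2 − √(25.2² − 2 × 3870/(0.85 × 3 × 15.4)) = 4.273 in.
A_s = 0.85 f'_c a b / f_y = 0.85 × 3 × 4.273 × 15.4 / 60 = 2.797 in².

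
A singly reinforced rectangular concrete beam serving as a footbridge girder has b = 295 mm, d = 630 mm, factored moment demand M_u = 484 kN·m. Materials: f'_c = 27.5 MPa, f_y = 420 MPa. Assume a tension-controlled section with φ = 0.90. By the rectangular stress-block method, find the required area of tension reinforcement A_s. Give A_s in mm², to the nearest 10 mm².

A_s ≈ 2280 mm²

M_n = M_u/φ = 484/0.90 = 537.778 kN·m.
With M_n = 0.85 f'_c a b (d − a/2), solve the quadratic for a:
a = d − √(d² − 2M_n/(0.85 f'_c b)) = 630 − √(630² − 2 × 537.778×10⁶/(0.85 × 27.5 × 295)) = 139.16 mm.
A_s = 0.85 f'_c a b / f_y = 0.85 × 27.5 × 139.16 × 295 / 420 = 2284.8 mm².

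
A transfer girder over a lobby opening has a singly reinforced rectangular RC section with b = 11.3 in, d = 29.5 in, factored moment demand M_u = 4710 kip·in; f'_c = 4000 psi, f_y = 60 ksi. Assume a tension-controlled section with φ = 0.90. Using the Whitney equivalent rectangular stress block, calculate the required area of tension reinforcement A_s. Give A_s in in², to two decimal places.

M_n = M_u/φ = 4710/0.90 = 5233.33 kip·in.
From M_n = 0.85 f'_c a b (d − a/2):
a = d − √(d² − 2M_n/(0.85 f'_c b)) = 29.5 − √(29.5² − 2 × 5233.33/(0.85 × 4 × 11.3)) = 5.050 in.
A_s = 0.85 f'_c a b / f_y = 0.85 × 4 × 5.050 × 11.3 / 60 = 3.234 in².

A_s ≈ 3.23 in²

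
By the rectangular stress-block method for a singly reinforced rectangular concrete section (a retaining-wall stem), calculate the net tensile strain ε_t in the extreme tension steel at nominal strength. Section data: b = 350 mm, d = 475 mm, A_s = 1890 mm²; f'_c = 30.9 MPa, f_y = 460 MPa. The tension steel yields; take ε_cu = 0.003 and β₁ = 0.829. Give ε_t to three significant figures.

ε_t ≈ 0.00949

a = A_s f_y/(0.85 f'_c b) = 94.57 mm.
β₁ = 0.829, so c = a/β₁ = 94.57/0.829 = 114.08 mm.
From the linear strain diagram with ε_cu = 0.003: ε_t = 0.003 (d − c)/c = 0.003 × (475 − 114.08)/114.08 = 0.00949.
Since ε_t ≥ 0.005, the section is tension-controlled.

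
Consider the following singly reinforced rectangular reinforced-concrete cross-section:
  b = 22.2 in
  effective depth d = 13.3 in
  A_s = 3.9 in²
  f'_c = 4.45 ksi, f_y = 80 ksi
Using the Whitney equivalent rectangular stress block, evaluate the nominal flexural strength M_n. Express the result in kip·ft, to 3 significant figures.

M_n ≈ 297 kip·ft

T = A_s f_y = 3.9 × 80 = 312 kips.
a = T/(0.85 f'_c b) = 312/(0.85 × 4.45 × 22.2) = 3.716 in.
M_n = T(d − a/2) = 312 × (13.3 − 1.858) = 3569.9 kip·in = 3569.9/12 = 297.49 kip·ft.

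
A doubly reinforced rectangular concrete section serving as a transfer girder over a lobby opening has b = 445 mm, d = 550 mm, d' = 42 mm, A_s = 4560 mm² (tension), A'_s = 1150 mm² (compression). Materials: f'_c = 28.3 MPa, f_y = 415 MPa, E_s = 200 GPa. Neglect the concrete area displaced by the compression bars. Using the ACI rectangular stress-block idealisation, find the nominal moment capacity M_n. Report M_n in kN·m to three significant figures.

M_n ≈ 927 kN·m

Assume both tension and compression steel yield.
Net tension couple steel: A_s − A'_s = 3410 mm².
a = (A_s − A'_s) f_y / (0.85 f'_c b) = 1415150/(0.85 × 28.3 × 445) = 132.20 mm.
c = a/β₁ = 132.20/0.848 = 155.90 mm; ε'_s = 0.003(c − d')/c = 0.0022 ≥ f_y/E_s = 0.0021, so compression steel does yield.
M_n = (A_s − A'_s) f_y (d − a/2) + A'_s f_y (d − d') = [1415150 × (550 − 66.1) + 477250 × (550 − 42)] × 10⁻⁶ = 684.79 + 242.44 = 927.23 kN·m.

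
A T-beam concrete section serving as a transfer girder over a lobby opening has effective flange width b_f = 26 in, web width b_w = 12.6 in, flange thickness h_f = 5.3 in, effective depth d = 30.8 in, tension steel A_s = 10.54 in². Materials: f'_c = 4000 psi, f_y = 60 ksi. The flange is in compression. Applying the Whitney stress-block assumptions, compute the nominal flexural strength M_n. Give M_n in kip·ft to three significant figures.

M_n ≈ 1420 kip·ft

Tension: T = A_s f_y = 10.54 × 60 = 632.4 kips.
Try a within the flange: a = T/(0.85 f'_c b_f) = 632.4/(0.85 × 4 × 26) = 7.154 in.
a = 7.154 > h_f = 5.3 in: the block extends into the web. Split into flange-overhang and web parts.
C_f = 0.85 f'_c (b_f − b_w) h_f = 0.85 × 4 × (26 − 12.6) × 5.3 = 241.5 kips.
Remaining web compression depth: a_w = (T − C_f)/(0.85 f'_c b_w) = (632.4 − 241.5)/(0.85 × 4 × 12.6) = 9.125 in.
M_n = C_f(d − h_f/2) + (T − C_f)(d − a_w/2) = 241.5 × (30.8 − 2.65) + 390.9 × (30.8 − 4.5625) = 6798.2 + 10256.2 = 17054.4 kip·in.
M_n = 17054.4/12 = 1421.20 kip·ft.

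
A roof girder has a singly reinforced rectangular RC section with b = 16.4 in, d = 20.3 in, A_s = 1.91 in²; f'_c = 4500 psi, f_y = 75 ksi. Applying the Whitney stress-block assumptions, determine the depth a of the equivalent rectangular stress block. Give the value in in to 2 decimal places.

T = A_s f_y = 1.91 × 75 = 143.25 kips.
a = T/(0.85 f'_c b) = 143.25/(0.85 × 4.5 × 16.4) = 2.28 in.

a ≈ 2.28 in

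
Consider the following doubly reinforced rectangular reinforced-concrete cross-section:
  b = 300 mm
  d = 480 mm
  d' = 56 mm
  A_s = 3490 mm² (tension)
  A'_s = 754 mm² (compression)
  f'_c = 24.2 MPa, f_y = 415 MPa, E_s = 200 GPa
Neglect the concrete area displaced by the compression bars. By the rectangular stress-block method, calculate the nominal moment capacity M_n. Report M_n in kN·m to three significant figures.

Assume both tension and compression steel yield.
Net tension couple steel: A_s − A'_s = 2736 mm².
a = (A_s − A'_s) f_y / (0.85 f'_c b) = 1135440/(0.85 × 24.2 × 300) = 184.00 mm.
c = a/β₁ = 184.00/0.85 = 216.47 mm; ε'_s = 0.003(c − d')/c = 0.0022 ≥ f_y/E_s = 0.0021, so compression steel does yield.
M_n = (A_s − A'_s) f_y (d − a/2) + A'_s f_y (d − d') = [1135440 × (480 − 92) + 312910 × (480 − 56)] × 10⁻⁶ = 440.55 + 132.67 = 573.22 kN·m.

M_n ≈ 573 kN·m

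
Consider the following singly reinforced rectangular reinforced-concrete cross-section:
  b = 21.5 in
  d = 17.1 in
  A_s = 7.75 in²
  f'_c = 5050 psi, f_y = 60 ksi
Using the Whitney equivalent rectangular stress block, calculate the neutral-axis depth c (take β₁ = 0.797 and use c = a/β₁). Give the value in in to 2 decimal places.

c ≈ 6.32 in

T = A_s f_y = 7.75 × 60 = 465 kips.
a = T/(0.85 f'_c b) = 465/(0.85 × 5.05 × 21.5) = 5.0385 in.
With β₁ = 0.797, c = a/β₁ = 5.0385/0.797 = 6.32 in.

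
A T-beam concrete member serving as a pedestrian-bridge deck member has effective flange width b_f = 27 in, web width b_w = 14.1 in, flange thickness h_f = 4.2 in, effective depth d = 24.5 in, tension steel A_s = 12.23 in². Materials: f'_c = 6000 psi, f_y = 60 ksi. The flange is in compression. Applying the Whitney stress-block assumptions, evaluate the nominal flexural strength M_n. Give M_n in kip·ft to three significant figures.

Tension: T = A_s f_y = 12.23 × 60 = 733.8 kips.
Try a within the flange: a = T/(0.85 f'_c b_f) = 733.8/(0.85 × 6 × 27) = 5.329 in.
a = 5.329 > h_f = 4.2 in: the block extends into the web. Split into flange-overhang and web parts.
C_f = 0.85 f'_c (b_f − b_w) h_f = 0.85 × 6 × (27 − 14.1) × 4.2 = 276.3 kips.
Remaining web compression depth: a_w = (T − C_f)/(0.85 f'_c b_w) = (733.8 − 276.3)/(0.85 × 6 × 14.1) = 6.362 in.
M_n = C_f(d − h_f/2) + (T − C_f)(d − a_w/2) = 276.3 × (24.5 − 2.1) + 457.5 × (24.5 − 3.181) = 6189.1 + 9753.4 = 15942.5 kip·in.
M_n = 15942.5/12 = 1328.54 kip·ft.

M_n ≈ 1330 kip·ft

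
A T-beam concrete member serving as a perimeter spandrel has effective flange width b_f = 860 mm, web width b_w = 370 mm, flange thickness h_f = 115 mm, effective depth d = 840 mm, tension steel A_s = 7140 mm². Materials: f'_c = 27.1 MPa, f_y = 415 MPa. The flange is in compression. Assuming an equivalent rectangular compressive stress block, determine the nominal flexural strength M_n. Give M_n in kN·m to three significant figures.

M_n ≈ 2250 kN·m

Tension: T = A_s f_y = 7140 × 415 = 2963100 N.
Try a within the flange: a = T/(0.85 f'_c b_f) = 2963100/(0.85 × 27.1 × 860) = 149.58 mm.
a = 149.58 > h_f = 115 mm: the block extends into the web. Split into flange-overhang and web parts.
C_f = 0.85 f'_c (b_f − b_w) h_f = 0.85 × 27.1 × (860 − 370) × 115 = 1298022 N.
Remaining web compression depth: a_w = (T − C_f)/(0.85 f'_c b_w) = (2963100 − 1298022)/(0.85 × 27.1 × 370) = 195.36 mm.
M_n = C_f(d − h_f/2) + (T − C_f)(d − a_w/2) = 1298022 × (840 − 57.5) + 1665078 × (840 − 97.68) = 1015.70 + 1236.02 = 2251.72 × 10⁶ N·mm.
M_n = 2251.72 kN·m.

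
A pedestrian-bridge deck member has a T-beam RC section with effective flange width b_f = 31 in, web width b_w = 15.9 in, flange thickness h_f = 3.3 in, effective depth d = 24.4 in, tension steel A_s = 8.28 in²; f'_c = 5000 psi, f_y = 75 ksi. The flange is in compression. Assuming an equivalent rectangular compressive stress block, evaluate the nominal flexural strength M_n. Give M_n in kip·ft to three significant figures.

Tension: T = A_s f_y = 8.28 × 75 = 621 kips.
Try a within the flange: a = T/(0.85 f'_c b_f) = 621/(0.85 × 5 × 31) = 4.713 in.
a = 4.713 > h_f = 3.3 in: the block extends into the web. Split into flange-overhang and web parts.
C_f = 0.85 f'_c (b_f − b_w) h_f = 0.85 × 5 × (31 − 15.9) × 3.3 = 211.8 kips.
Remaining web compression depth: a_w = (T − C_f)/(0.85 f'_c b_w) = (621 − 211.8)/(0.85 × 5 × 15.9) = 6.055 in.
M_n = C_f(d − h_f/2) + (T − C_f)(d − a_w/2) = 211.8 × (24.4 − 1.65) + 409.2 × (24.4 − 3.0275) = 4818.5 + 8745.6 = 13564.1 kip·in.
M_n = 13564.1/12 = 1130.34 kip·ft.

M_n ≈ 1130 kip·ft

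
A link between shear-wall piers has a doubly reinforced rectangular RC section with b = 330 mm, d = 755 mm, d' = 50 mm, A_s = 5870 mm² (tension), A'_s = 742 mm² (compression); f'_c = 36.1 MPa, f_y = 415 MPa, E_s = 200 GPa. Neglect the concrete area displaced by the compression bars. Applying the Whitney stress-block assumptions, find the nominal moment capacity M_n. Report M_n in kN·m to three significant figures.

M_n ≈ 1600 kN·m

Assume both tension and compression steel yield.
Net tension couple steel: A_s − A'_s = 5128 mm².
a = (A_s − A'_s) f_y / (0.85 f'_c b) = 2128120/(0.85 × 36.1 × 330) = 210.16 mm.
c = a/β₁ = 210.16/0.792 = 265.35 mm; ε'_s = 0.003(c − d')/c = 0.0024 ≥ f_y/E_s = 0.0021, so compression steel does yield.
M_n = (A_s − A'_s) f_y (d − a/2) + A'_s f_y (d − d') = [2128120 × (755 − 105.08) + 307930 × (755 − 50)] × 10⁻⁶ = 1383.11 + 217.09 = 1600.20 kN·m.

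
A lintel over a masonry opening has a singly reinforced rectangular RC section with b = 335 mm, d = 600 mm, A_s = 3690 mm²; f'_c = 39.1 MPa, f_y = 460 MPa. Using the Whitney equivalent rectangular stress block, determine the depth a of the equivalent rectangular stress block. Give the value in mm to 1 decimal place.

a ≈ 152.5 mm

T = A_s f_y = 3690 × 460 = 1697400 N = 1697.4 kN.
Setting C = 0.85 f'_c a b equal to T: a = 1697400/(0.85 × 39.1 × 335) = 152.5 mm.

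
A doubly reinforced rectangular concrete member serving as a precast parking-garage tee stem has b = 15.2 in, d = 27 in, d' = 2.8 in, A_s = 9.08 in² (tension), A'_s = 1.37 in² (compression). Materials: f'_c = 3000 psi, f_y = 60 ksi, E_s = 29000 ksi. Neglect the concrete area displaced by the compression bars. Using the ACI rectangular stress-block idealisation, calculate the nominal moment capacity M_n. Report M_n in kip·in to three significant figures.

M_n ≈ 11700 kip·in

Assume both steels yield.
a = (A_s − A'_s) f_y/(0.85 f'_c b) = (9.08 − 1.37) × 60/(0.85 × 3 × 15.2) = 11.935 in.
c = a/β₁ = 11.935/0.85 = 14.041 in; ε'_s = 0.003(c − d')/c = 0.0024 ≥ ε_y = 0.0021, so the compression steel yields.
M_n = (A_s − A'_s) f_y (d − a/2) + A'_s f_y (d − d') = 462.6 × (27 − 5.9675) + 82.2 × (27 − 2.8) = 9729.6 + 1989.2 = 11718.8 kip·in.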